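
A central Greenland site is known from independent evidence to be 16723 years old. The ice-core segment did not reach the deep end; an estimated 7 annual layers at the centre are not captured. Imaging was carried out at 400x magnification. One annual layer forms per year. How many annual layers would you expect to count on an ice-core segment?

At one annual layer per year, 16723 years correspond to 16723 annual layers.
Subtracting the 7 annual layers not captured gives 16723 − 7 = 16716 annual layers in the record.

16716 annual layers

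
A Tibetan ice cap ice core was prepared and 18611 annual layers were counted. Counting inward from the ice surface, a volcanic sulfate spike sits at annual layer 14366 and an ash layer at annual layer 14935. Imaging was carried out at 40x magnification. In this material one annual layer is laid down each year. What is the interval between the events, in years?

The two markers are separated by 14935 − 14366 = 569 annual layers.
One annual layer per year makes the interval 569 years.

569 years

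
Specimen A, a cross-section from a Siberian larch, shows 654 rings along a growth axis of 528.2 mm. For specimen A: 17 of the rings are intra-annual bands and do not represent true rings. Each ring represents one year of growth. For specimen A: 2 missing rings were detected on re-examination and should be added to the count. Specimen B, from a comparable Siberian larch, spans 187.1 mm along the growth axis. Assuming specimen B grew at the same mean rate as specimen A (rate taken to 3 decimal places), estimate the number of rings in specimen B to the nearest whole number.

226 rings

Specimen A: correcting the raw count gives 654 − 17 + 2 = 639 true rings.
A: Extension rate ≈ 528.2 / 639 = 0.827 mm per year.
Specimen B: 187.1 mm / 0.827 mm per year = 226.24 years ≈ 226 rings.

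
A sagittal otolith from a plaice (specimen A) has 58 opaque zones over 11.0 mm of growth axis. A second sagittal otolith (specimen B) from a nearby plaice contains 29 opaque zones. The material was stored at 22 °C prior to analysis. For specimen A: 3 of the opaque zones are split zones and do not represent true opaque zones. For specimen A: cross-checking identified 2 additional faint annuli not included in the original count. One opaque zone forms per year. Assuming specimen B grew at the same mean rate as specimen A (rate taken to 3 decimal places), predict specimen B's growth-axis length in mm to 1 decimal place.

Specimen A: correcting the raw count gives 58 − 3 + 2 = 57 true opaque zones.
A: Extension rate ≈ 11.0 / 57 = 0.193 mm/year.
For B, 0.193 mm/year × 29 years = 5.6 mm.

5.6 mm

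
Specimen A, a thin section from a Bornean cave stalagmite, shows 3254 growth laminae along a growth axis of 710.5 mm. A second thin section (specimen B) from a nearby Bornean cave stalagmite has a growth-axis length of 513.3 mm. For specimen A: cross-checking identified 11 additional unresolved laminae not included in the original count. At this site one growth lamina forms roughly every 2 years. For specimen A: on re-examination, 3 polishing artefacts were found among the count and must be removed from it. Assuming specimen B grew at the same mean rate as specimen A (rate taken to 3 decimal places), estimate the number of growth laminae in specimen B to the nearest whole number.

2355 growth laminae

Specimen A: true growth lamina count = 3254 − 3 + 11 = 3262.
Specimen A: 3262 growth laminae at 2 years each span 3262 × 2 = 6524 years.
A: 710.5 mm over 6524 years gives 710.5 / 6524 ≈ 0.109 mm/year.
B spans 513.3 / 0.109 = 4709.17 years; at 2 years per growth lamina that is 4709.17 / 2 ≈ 2355 growth laminae.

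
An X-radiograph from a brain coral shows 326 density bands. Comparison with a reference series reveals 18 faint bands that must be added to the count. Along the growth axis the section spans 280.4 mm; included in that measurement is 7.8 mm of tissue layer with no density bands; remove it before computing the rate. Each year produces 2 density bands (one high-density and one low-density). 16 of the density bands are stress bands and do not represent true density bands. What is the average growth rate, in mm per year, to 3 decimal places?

Correcting the raw count gives 326 − 16 + 18 = 328 true density bands.
Dividing by 2 density bands per year: 328 / 2 = 164 years.
Removing the 7.8 mm offcut leaves 280.4 − 7.8 = 272.6 mm.
272.6 mm over 164 years gives 272.6 / 164 ≈ 1.662 mm per year.

1.662 mm per year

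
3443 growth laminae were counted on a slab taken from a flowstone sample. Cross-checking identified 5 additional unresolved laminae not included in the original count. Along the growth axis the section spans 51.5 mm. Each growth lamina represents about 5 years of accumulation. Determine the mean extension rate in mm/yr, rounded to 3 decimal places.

0.003 mm/yr

After corrections the count is 3443 + 5 = 3448 growth laminae.
3448 growth laminae at 5 years each span 3448 × 5 = 17240 years.
51.5 mm over 17240 years gives 51.5 / 17240 ≈ 0.003 mm/yr.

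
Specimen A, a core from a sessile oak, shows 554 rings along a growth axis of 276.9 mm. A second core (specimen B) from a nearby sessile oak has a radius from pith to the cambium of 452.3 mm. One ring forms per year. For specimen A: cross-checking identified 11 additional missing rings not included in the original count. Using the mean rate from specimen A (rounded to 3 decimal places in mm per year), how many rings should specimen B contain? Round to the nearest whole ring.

Specimen A: correcting the raw count gives 554 + 11 = 565 true rings.
A: Mean rate = 276.9 mm / 565 years ≈ 0.490 mm/year.
B spans 452.3 / 0.490 = 923.06 years ≈ 923 rings.

923 rings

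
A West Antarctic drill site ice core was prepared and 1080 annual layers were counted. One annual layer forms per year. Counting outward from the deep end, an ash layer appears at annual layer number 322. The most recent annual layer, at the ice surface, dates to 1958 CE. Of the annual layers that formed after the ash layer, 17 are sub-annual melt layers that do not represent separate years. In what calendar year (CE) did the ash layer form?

The ash layer sits at annual layer 322 from the deep end, so 1080 − 322 = 758 annual layers formed after it.
Excluding 17 false annual layers: 758 − 17 = 741.
1958 − 741 = 1217 CE.

1217 CE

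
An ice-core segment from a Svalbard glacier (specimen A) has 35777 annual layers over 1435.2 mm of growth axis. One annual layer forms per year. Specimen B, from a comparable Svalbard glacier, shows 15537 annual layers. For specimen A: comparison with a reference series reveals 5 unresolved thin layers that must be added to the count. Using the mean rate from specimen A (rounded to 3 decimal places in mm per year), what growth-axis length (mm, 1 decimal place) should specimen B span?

Specimen A: true annual layer count = 35777 + 5 = 35782.
A: Mean rate = 1435.2 mm / 35782 years ≈ 0.040 mm/yr.
For B, 0.040 mm/year × 15537 years = 621.5 mm.

621.5 mm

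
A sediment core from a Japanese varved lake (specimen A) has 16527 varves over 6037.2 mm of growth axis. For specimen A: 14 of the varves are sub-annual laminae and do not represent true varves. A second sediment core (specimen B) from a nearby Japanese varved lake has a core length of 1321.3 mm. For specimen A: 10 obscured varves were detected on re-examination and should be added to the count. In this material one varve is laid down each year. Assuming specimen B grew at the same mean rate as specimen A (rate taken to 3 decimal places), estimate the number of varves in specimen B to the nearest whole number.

3620 varves

Specimen A: adjusted count: 16527 − 14 + 10 = 16523 varves.
A: Extension rate ≈ 6037.2 / 16523 = 0.365 mm/yr.
B spans 1321.3 / 0.365 = 3620.00 years ≈ 3620 varves.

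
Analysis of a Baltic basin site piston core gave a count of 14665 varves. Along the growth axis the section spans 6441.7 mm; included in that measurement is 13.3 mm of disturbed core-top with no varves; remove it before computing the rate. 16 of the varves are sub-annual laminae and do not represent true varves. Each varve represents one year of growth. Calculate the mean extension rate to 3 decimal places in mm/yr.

Adjusted count: 14665 − 16 = 14649 varves.
The growth record spans 6441.7 − 13.3 = 6428.4 mm.
Mean rate = 6428.4 mm / 14649 years ≈ 0.439 mm/yr.

0.439 mm/yr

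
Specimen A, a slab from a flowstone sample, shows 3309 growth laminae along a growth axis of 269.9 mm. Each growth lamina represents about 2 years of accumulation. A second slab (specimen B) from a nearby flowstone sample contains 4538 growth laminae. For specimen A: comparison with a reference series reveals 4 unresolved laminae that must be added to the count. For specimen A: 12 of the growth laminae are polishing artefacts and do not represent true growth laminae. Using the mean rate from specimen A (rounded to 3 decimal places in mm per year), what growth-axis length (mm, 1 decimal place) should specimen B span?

Specimen A: after corrections the count is 3309 − 12 + 4 = 3301 growth laminae.
Specimen A: 3301 growth laminae at 2 years each span 3301 × 2 = 6602 years.
A: Extension rate ≈ 269.9 / 6602 = 0.041 mm/year.
Specimen B: at 2 years per growth lamina, 4538 × 2 = 9076 years. For B, 0.041 mm/year × 9076 years = 372.1 mm.

372.1 mm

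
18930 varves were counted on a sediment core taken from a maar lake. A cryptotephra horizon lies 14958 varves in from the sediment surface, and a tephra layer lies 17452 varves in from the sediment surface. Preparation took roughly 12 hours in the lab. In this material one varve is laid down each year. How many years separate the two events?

17452 − 14958 = 2494 varves lie between the two events.
That is 2494 years at one varve per year.

2494 yr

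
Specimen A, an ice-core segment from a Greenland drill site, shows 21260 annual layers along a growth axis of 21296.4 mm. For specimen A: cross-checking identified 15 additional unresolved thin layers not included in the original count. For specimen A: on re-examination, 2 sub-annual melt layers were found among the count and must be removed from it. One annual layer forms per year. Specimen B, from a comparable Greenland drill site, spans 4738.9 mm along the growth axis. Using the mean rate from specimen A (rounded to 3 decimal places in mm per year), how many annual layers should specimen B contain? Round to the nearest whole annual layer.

Specimen A: after corrections the count is 21260 − 2 + 15 = 21273 annual layers.
A: Extension rate ≈ 21296.4 / 21273 = 1.001 mm/year.
B spans 4738.9 / 1.001 = 4734.17 years ≈ 4734 annual layers.

4734 annual layers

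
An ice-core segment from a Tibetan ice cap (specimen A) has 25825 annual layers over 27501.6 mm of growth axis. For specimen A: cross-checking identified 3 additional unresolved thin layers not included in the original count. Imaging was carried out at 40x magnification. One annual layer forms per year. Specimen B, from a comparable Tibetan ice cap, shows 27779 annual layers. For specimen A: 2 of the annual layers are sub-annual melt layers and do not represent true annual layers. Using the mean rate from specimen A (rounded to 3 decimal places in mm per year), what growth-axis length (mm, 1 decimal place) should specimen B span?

Specimen A: correcting the raw count gives 25825 − 2 + 3 = 25826 true annual layers.
A: 27501.6 mm over 25826 years gives 27501.6 / 25826 ≈ 1.065 mm per year.
For B, 1.065 mm/year × 27779 years = 29584.6 mm.

29584.6 mm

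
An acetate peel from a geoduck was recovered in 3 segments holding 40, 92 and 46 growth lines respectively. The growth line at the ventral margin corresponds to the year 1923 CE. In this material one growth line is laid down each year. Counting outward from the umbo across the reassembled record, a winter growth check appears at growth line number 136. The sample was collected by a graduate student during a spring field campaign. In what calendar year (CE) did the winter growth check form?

Total growth lines = 40 + 92 + 46 = 178.
178 − 136 = 42 growth lines lie beyond the winter growth check toward the ventral margin.
Counting back 42 years from 1923 CE places the winter growth check in 1923 − 42 = 1881 CE.

1881 CE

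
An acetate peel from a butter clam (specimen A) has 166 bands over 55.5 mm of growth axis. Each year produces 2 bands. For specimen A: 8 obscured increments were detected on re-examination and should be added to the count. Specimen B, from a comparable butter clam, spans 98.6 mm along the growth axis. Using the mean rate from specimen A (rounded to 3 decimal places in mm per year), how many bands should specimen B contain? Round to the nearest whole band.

309 bands

Specimen A: adjusted count: 166 + 8 = 174 bands.
Specimen A: 174 bands at 2 per year is 174 / 2 = 87 years.
A: Extension rate ≈ 55.5 / 87 = 0.638 mm/yr.
B spans 98.6 / 0.638 = 154.55 years; at 2 bands per year that is 154.55 × 2 ≈ 309 bands.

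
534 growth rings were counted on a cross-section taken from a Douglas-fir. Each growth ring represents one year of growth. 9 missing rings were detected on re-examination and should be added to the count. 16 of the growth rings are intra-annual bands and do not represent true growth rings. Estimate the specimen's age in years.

True growth ring count = 534 − 16 + 9 = 527.
At one growth ring per year, that is 527 years.

527 yr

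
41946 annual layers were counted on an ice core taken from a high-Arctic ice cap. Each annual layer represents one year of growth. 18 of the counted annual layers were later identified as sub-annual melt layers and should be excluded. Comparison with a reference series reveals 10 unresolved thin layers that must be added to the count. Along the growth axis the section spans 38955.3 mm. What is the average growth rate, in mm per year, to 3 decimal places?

Correcting the raw count gives 41946 − 18 + 10 = 41938 true annual layers.
Mean rate = 38955.3 mm / 41938 years ≈ 0.929 mm per year.

0.929 mm per year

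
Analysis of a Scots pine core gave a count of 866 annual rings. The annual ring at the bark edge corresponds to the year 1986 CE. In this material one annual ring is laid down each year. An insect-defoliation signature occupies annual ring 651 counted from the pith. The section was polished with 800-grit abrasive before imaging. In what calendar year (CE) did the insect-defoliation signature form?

1771 CE

866 − 651 = 215 annual rings lie beyond the insect-defoliation signature toward the bark edge.
1986 − 215 = 1771 CE.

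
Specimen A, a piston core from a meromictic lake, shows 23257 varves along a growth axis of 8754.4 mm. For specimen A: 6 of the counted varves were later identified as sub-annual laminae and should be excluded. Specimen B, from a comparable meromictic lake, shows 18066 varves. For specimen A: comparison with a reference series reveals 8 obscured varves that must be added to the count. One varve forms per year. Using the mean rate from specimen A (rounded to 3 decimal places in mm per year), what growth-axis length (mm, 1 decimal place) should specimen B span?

Specimen A: correcting the raw count gives 23257 − 6 + 8 = 23259 true varves.
A: Extension rate ≈ 8754.4 / 23259 = 0.376 mm/year.
B's length ≈ 0.376 × 18066 = 6792.8 mm.

6792.8 mm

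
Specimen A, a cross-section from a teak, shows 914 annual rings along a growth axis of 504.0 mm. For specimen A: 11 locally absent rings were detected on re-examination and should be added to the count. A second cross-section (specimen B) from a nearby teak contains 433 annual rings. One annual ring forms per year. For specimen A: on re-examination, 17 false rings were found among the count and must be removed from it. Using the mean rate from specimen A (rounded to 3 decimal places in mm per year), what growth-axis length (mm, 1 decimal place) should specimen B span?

Specimen A: correcting the raw count gives 914 − 17 + 11 = 908 true annual rings.
A: Extension rate ≈ 504.0 / 908 = 0.555 mm/yr.
Length of B = 0.555 × 433 = 240.3 mm.

240.3 mm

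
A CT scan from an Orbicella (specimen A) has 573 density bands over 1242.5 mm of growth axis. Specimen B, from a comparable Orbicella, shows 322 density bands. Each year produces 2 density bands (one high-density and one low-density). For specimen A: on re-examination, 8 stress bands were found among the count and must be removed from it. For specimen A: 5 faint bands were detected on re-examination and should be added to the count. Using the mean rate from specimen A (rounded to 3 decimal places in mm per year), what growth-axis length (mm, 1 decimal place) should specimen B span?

702.0 mm

Specimen A: true density band count = 573 − 8 + 5 = 570.
Specimen A: 570 density bands at 2 per year is 570 / 2 = 285 years.
A: 1242.5 mm over 285 years gives 1242.5 / 285 ≈ 4.360 mm/year.
Specimen B: dividing by 2 density bands per year: 322 / 2 = 161 years. For B, 4.360 mm/year × 161 years = 702.0 mm.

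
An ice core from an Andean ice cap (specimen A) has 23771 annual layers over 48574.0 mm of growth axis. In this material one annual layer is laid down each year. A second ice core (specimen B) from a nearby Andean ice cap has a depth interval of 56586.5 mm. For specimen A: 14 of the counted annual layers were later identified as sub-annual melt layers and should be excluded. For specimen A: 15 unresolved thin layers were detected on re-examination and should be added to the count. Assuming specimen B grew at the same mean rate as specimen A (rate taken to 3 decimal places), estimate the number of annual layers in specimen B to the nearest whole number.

Specimen A: after corrections the count is 23771 − 14 + 15 = 23772 annual layers.
A: Extension rate ≈ 48574.0 / 23772 = 2.043 mm per year.
For B, 56586.5 / 2.043 = 27697.75 years ≈ 27698 annual layers.

27698 annual layers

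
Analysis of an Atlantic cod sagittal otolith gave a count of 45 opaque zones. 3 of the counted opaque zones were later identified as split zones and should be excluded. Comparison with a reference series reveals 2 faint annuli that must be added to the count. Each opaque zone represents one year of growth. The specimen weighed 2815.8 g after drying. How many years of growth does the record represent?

44 years

Adjusted count: 45 − 3 + 2 = 44 opaque zones.
With a one-to-one opaque zone periodicity this is 44 years.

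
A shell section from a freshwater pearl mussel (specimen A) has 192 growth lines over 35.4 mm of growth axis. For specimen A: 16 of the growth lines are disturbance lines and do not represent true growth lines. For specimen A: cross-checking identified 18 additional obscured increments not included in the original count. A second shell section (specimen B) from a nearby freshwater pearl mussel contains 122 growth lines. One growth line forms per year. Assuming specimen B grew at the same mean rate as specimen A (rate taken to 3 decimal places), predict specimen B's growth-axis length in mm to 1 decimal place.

Specimen A: after corrections the count is 192 − 16 + 18 = 194 growth lines.
A: Mean rate = 35.4 mm / 194 years ≈ 0.182 mm/year.
For B, 0.182 mm/year × 122 years = 22.2 mm.

22.2 mm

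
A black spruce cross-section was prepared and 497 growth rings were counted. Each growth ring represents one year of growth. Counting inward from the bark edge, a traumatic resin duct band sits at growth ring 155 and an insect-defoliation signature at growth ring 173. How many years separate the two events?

18 yr

Separation: 173 − 155 = 18 growth rings.
That is 18 years at one growth ring per year.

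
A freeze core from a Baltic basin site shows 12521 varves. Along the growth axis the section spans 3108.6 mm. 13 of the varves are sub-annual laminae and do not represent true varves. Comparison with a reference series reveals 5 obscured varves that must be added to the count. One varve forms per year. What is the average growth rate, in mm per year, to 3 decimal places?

0.248 mm per year

Correcting the raw count gives 12521 − 13 + 5 = 12513 true varves.
Mean rate = 3108.6 mm / 12513 years ≈ 0.248 mm per year.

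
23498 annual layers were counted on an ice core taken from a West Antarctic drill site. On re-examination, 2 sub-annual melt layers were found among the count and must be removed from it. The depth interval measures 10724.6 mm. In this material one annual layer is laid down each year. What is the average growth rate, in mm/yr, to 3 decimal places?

True annual layer count = 23498 − 2 = 23496.
Extension rate ≈ 10724.6 / 23496 = 0.456 mm/yr.

0.456 mm/yr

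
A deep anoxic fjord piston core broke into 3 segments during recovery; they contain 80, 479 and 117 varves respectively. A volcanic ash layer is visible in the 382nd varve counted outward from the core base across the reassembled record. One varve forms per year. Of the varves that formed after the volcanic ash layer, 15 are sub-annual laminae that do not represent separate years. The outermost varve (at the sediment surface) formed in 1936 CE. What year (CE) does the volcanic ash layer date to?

1657 CE

Total varves = 80 + 479 + 117 = 676.
676 − 382 = 294 varves lie beyond the volcanic ash layer toward the sediment surface.
294 − 15 false = 279 true varves after the volcanic ash layer.
The varve at the sediment surface is 1936 CE, so the volcanic ash layer dates to 1936 − 279 = 1657 CE.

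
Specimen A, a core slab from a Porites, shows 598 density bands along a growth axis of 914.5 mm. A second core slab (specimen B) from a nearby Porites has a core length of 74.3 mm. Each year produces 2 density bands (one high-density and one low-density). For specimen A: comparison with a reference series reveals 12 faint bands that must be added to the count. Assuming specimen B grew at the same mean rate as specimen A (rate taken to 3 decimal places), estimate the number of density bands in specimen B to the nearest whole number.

50 density bands

Specimen A: adjusted count: 598 + 12 = 610 density bands.
Specimen A: with 2 density bands per year, 610 / 2 = 305 years.
A: Mean rate = 914.5 mm / 305 years ≈ 2.998 mm/yr.
Specimen B: 74.3 mm / 2.998 mm per year = 24.78 years; at 2 density bands per year that is 24.78 × 2 ≈ 50 density bands.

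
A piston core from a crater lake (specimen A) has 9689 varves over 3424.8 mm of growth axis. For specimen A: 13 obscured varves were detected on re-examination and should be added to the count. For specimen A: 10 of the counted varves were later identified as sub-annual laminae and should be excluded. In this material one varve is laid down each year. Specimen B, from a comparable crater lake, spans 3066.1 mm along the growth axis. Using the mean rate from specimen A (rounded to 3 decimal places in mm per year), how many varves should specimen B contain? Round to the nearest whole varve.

Specimen A: correcting the raw count gives 9689 − 10 + 13 = 9692 true varves.
A: Mean rate = 3424.8 mm / 9692 years ≈ 0.353 mm/yr.
For B, 3066.1 / 0.353 = 8685.84 years ≈ 8686 varves.

8686 varves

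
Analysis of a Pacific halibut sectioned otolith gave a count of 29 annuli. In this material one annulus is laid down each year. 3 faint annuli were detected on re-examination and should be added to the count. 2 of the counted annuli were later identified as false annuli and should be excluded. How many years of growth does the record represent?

30 years

Correcting the raw count gives 29 − 2 + 3 = 30 true annuli.
With a one-to-one annulus periodicity this is 30 years.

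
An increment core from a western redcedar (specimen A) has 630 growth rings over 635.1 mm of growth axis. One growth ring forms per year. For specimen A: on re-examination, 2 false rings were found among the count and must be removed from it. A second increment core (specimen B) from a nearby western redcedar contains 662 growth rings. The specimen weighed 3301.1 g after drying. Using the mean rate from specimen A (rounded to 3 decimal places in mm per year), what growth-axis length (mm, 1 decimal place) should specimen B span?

669.3 mm

Specimen A: true growth ring count = 630 − 2 = 628.
A: Extension rate ≈ 635.1 / 628 = 1.011 mm per year.
For B, 1.011 mm/year × 662 years = 669.3 mm.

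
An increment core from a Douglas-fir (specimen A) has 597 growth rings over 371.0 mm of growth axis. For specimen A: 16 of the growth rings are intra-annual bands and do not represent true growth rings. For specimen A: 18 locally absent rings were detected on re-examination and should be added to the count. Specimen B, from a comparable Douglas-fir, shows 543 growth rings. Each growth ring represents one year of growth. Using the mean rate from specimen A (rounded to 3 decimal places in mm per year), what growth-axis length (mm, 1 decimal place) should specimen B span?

336.1 mm

Specimen A: correcting the raw count gives 597 − 16 + 18 = 599 true growth rings.
A: 371.0 mm over 599 years gives 371.0 / 599 ≈ 0.619 mm/yr.
B's length ≈ 0.619 × 543 = 336.1 mm.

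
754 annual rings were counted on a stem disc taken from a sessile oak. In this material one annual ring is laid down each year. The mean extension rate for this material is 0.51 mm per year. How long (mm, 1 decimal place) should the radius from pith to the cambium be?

The record spans 754 years at 0.51 mm per year.
Length ≈ 0.51 × 754 = 384.5 mm.

384.5 mm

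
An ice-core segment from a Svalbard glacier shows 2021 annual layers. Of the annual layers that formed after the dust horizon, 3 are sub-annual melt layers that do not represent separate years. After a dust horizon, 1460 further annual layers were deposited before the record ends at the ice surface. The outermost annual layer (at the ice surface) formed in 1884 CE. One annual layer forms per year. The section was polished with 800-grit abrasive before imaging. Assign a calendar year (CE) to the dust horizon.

427 CE

1460 annual layers formed after the dust horizon.
1460 − 3 false = 1457 true annual layers after the dust horizon.
The annual layer at the ice surface is 1884 CE, so the dust horizon dates to 1884 − 1457 = 427 CE.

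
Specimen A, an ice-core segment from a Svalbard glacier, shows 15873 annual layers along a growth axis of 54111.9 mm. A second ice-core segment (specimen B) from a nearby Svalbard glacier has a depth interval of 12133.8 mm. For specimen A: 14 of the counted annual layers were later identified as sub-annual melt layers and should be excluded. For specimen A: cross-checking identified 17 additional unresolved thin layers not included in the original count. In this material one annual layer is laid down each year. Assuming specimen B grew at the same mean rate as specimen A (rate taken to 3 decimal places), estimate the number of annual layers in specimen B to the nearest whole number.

3560 annual layers

Specimen A: true annual layer count = 15873 − 14 + 17 = 15876.
A: 54111.9 mm over 15876 years gives 54111.9 / 15876 ≈ 3.408 mm per year.
B spans 12133.8 / 3.408 = 3560.39 years ≈ 3560 annual layers.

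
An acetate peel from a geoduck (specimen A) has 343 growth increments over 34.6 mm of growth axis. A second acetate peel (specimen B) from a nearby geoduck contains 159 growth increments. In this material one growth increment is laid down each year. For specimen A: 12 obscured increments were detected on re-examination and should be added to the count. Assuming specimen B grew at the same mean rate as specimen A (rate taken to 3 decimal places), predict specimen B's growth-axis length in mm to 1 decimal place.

Specimen A: true growth increment count = 343 + 12 = 355.
A: Mean rate = 34.6 mm / 355 years ≈ 0.097 mm per year.
Length of B = 0.097 × 159 = 15.4 mm.

15.4 mm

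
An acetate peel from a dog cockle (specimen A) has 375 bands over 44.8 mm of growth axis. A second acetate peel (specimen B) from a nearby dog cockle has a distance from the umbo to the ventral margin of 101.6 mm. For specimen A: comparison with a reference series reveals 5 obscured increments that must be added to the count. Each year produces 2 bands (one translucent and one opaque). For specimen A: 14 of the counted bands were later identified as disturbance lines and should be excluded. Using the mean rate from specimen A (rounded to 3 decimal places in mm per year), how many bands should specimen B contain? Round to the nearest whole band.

Specimen A: true band count = 375 − 14 + 5 = 366.
Specimen A: with 2 bands per year, 366 / 2 = 183 years.
A: Extension rate ≈ 44.8 / 183 = 0.245 mm/yr.
For B, 101.6 / 0.245 = 414.69 years; at 2 bands per year that is 414.69 × 2 ≈ 829 bands.

829 bands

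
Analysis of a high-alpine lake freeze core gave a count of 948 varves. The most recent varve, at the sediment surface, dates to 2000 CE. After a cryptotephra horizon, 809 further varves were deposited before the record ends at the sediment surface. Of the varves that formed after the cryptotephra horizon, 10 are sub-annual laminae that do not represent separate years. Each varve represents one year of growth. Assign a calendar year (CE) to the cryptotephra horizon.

1201 CE

809 varves post-date the cryptotephra horizon.
Excluding 10 false varves: 809 − 10 = 799.
Counting back 799 years from 2000 CE places the cryptotephra horizon in 2000 − 799 = 1201 CE.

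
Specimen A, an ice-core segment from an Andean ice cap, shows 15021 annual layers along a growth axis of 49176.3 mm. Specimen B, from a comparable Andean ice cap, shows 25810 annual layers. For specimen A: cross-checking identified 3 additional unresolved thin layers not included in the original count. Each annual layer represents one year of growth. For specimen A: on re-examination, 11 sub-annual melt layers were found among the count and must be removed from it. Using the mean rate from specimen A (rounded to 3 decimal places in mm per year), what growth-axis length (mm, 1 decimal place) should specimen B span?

84553.6 mm

Specimen A: adjusted count: 15021 − 11 + 3 = 15013 annual layers.
A: 49176.3 mm over 15013 years gives 49176.3 / 15013 ≈ 3.276 mm/yr.
B's length ≈ 3.276 × 25810 = 84553.6 mm.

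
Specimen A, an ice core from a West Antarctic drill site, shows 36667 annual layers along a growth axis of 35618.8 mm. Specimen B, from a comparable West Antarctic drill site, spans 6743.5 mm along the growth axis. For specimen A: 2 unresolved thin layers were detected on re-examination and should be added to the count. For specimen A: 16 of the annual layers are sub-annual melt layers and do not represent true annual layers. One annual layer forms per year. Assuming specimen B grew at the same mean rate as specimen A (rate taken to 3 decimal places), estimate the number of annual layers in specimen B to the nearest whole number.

Specimen A: adjusted count: 36667 − 16 + 2 = 36653 annual layers.
A: Mean rate = 35618.8 mm / 36653 years ≈ 0.972 mm/yr.
Specimen B: 6743.5 mm / 0.972 mm per year = 6937.76 years ≈ 6938 annual layers.

6938 annual layers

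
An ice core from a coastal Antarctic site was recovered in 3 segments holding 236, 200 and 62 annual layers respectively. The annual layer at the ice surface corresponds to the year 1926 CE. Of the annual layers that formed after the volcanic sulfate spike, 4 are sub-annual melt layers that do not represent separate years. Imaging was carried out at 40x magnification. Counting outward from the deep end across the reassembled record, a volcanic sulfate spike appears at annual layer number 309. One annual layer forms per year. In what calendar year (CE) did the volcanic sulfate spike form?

Total annual layers = 236 + 200 + 62 = 498.
498 − 309 = 189 annual layers lie beyond the volcanic sulfate spike toward the ice surface.
Excluding 4 false annual layers: 189 − 4 = 185.
1926 − 185 = 1741 CE.

1741 CE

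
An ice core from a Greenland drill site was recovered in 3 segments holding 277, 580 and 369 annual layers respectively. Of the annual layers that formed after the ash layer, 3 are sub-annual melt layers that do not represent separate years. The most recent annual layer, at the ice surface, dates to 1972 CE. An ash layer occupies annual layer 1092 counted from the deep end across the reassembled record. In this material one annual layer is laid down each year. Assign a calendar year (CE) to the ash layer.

1841 CE

Total annual layers = 277 + 580 + 369 = 1226.
1226 − 1092 = 134 annual layers lie beyond the ash layer toward the ice surface.
134 − 3 false = 131 true annual layers after the ash layer.
Counting back 131 years from 1972 CE places the ash layer in 1972 − 131 = 1841 CE.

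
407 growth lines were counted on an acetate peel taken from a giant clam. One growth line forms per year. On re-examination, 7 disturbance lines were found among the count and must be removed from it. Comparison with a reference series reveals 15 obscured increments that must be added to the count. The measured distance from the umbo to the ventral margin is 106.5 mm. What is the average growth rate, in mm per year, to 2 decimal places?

Correcting the raw count gives 407 − 7 + 15 = 415 true growth lines.
Mean rate = 106.5 mm / 415 years ≈ 0.26 mm per year.

0.26 mm per year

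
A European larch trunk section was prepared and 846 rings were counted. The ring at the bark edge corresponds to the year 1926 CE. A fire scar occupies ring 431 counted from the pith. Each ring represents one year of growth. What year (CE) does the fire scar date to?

1511 CE

Between ring 431 and the bark edge there are 846 − 431 = 415 rings.
1926 − 415 = 1511 CE.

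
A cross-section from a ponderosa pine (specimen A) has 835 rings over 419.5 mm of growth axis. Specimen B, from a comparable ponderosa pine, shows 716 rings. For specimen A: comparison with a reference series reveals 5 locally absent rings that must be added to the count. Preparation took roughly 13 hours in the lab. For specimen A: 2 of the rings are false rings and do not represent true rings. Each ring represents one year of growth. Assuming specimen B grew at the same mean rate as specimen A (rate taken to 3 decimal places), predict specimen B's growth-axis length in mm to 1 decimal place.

358.7 mm

Specimen A: after corrections the count is 835 − 2 + 5 = 838 rings.
A: Mean rate = 419.5 mm / 838 years ≈ 0.501 mm per year.
Length of B = 0.501 × 716 = 358.7 mm.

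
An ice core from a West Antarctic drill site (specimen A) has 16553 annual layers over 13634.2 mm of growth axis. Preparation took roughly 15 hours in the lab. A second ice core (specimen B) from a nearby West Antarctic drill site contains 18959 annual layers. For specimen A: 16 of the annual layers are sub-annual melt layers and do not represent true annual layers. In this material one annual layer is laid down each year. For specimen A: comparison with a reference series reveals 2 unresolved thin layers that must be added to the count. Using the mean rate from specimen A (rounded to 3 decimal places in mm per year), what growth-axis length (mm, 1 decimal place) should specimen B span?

15622.2 mm

Specimen A: true annual layer count = 16553 − 16 + 2 = 16539.
A: Extension rate ≈ 13634.2 / 16539 = 0.824 mm/year.
For B, 0.824 mm/year × 18959 years = 15622.2 mm.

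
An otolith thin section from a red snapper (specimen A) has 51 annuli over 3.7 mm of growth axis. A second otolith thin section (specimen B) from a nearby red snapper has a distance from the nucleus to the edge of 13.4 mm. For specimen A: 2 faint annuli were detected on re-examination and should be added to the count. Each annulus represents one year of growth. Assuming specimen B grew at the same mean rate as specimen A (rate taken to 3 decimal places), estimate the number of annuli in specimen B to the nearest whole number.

Specimen A: after corrections the count is 51 + 2 = 53 annuli.
A: Extension rate ≈ 3.7 / 53 = 0.070 mm per year.
Specimen B: 13.4 mm / 0.070 mm per year = 191.43 years ≈ 191 annuli.

191 annuli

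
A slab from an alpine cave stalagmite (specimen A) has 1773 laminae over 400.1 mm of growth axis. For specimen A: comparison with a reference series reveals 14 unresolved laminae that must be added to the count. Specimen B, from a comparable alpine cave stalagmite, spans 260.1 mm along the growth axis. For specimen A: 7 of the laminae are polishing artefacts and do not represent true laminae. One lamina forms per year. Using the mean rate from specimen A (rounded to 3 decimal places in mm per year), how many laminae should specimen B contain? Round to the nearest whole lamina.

Specimen A: after corrections the count is 1773 − 7 + 14 = 1780 laminae.
A: Extension rate ≈ 400.1 / 1780 = 0.225 mm per year.
For B, 260.1 / 0.225 = 1156.00 years ≈ 1156 laminae.

1156 laminae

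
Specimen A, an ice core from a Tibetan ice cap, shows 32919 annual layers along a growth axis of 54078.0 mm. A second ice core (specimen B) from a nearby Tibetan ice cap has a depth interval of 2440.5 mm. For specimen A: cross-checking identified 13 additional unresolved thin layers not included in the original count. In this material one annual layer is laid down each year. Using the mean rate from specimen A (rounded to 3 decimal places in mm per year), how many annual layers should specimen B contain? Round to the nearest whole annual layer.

Specimen A: true annual layer count = 32919 + 13 = 32932.
A: Mean rate = 54078.0 mm / 32932 years ≈ 1.642 mm/year.
Specimen B: 2440.5 mm / 1.642 mm per year = 1486.30 years ≈ 1486 annual layers.

1486 annual layers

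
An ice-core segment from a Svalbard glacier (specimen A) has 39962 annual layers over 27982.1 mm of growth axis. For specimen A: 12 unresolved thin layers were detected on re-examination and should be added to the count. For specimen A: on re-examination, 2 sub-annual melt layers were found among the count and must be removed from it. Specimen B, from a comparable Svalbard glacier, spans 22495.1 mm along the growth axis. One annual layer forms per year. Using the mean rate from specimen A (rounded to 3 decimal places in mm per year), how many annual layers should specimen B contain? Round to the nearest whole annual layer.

32136 annual layers

Specimen A: adjusted count: 39962 − 2 + 12 = 39972 annual layers.
A: Mean rate = 27982.1 mm / 39972 years ≈ 0.700 mm/year.
Specimen B: 22495.1 mm / 0.700 mm per year = 32135.86 years ≈ 32136 annual layers.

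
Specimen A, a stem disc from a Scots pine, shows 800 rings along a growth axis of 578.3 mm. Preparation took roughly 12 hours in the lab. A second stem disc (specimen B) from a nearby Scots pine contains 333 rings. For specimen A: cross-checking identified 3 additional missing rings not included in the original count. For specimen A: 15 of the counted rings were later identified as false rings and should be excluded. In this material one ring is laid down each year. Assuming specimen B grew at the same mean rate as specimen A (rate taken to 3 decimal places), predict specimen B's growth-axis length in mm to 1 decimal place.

Specimen A: true ring count = 800 − 15 + 3 = 788.
A: 578.3 mm over 788 years gives 578.3 / 788 ≈ 0.734 mm/year.
For B, 0.734 mm/year × 333 years = 244.4 mm.

244.4 mm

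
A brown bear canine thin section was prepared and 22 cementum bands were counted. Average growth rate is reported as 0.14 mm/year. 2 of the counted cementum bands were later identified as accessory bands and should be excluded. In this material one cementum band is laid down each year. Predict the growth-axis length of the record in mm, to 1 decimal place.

Correcting the raw count gives 22 − 2 = 20 true cementum bands.
Predicted length = 0.14 mm/year × 20 years = 2.8 mm.

2.8 mm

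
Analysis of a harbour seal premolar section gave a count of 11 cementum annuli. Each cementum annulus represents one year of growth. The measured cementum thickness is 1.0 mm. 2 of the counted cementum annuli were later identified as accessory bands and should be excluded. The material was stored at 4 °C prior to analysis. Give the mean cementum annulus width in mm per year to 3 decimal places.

0.111 mm per year

After corrections the count is 11 − 2 = 9 cementum annuli.
1.0 mm over 9 years gives 1.0 / 9 ≈ 0.111 mm per year.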